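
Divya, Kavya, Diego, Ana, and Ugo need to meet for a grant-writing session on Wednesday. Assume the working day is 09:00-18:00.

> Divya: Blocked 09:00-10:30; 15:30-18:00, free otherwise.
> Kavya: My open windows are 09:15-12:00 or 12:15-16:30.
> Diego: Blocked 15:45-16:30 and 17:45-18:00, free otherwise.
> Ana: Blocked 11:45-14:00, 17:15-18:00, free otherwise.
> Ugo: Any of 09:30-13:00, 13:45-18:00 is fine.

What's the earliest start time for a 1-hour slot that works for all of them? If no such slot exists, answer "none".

Divya free: 10:30-15:30 (invert busy blocks within the working day).
Kavya free: 09:15-12:00, 12:15-16:30.
Diego free: 09:00-15:45, 16:30-17:45 (invert busy blocks within the working day).
Ana free: 09:00-11:45, 14:00-17:15 (invert busy blocks within the working day).
Ugo free: 09:30-13:00, 13:45-18:00.
Divya ∩ Kavya: 10:30-12:00, 12:15-15:30.
Divya ∩ Kavya ∩ Diego: 10:30-12:00, 12:15-15:30.
Divya ∩ Kavya ∩ Diego ∩ Ana: 10:30-11:45, 14:00-15:30.
Divya ∩ Kavya ∩ Diego ∩ Ana ∩ Ugo: 10:30-11:45, 14:00-15:30.
Those are the intersection windows.
The first common window of at least 60 minutes is 10:30-11:45, so the earliest start is 10:30.

10:30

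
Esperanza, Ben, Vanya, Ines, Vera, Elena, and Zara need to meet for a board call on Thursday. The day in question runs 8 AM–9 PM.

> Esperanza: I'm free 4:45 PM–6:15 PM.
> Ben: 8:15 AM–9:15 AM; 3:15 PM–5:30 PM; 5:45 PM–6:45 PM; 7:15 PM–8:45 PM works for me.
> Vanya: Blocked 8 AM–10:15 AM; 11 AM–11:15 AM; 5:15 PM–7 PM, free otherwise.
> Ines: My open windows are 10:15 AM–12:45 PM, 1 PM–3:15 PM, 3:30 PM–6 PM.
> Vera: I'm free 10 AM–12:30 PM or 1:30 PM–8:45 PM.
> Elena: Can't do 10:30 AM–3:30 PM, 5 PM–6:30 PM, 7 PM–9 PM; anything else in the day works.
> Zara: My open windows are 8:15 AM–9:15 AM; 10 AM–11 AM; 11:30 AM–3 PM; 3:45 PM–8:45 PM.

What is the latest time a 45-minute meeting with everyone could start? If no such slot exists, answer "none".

Esperanza free: 16:45-18:15.
Ben free: 08:15-09:15, 15:15-17:30, 17:45-18:45, 19:15-20:45.
Vanya free: 10:15-11:00, 11:15-17:15, 19:00-21:00 (invert busy blocks within the working day).
Ines free: 10:15-12:45, 13:00-15:15, 15:30-18:00.
Vera free: 10:00-12:30, 13:30-20:45.
Elena free: 08:00-10:30, 15:30-17:00, 18:30-19:00 (invert busy blocks within the working day).
Zara free: 08:15-09:15, 10:00-11:00, 11:30-15:00, 15:45-20:45.
Esperanza ∩ Ben: 16:45-17:30, 17:45-18:15.
Esperanza ∩ Ben ∩ Vanya: 16:45-17:15.
Esperanza ∩ Ben ∩ Vanya ∩ Ines: 16:45-17:15.
Esperanza ∩ Ben ∩ Vanya ∩ Ines ∩ Vera: 16:45-17:15.
Esperanza ∩ Ben ∩ Vanya ∩ Ines ∩ Vera ∩ Elena: 16:45-17:00.
Esperanza ∩ Ben ∩ Vanya ∩ Ines ∩ Vera ∩ Elena ∩ Zara: 16:45-17:00.
No common window is at least 45 minutes long.

none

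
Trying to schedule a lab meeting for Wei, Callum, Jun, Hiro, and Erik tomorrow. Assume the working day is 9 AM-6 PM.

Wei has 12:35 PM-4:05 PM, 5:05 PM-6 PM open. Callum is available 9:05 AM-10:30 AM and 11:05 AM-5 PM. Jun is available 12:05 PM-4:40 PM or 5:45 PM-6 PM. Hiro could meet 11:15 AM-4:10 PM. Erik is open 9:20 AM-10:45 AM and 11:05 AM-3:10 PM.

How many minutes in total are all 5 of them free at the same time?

155

Wei ∩ Callum: 12:35-16:05.
Wei ∩ Callum ∩ Jun: 12:35-16:05.
Wei ∩ Callum ∩ Jun ∩ Hiro: 12:35-16:05.
Wei ∩ Callum ∩ Jun ∩ Hiro ∩ Erik: 12:35-15:10.
That's a single block of 155 minutes.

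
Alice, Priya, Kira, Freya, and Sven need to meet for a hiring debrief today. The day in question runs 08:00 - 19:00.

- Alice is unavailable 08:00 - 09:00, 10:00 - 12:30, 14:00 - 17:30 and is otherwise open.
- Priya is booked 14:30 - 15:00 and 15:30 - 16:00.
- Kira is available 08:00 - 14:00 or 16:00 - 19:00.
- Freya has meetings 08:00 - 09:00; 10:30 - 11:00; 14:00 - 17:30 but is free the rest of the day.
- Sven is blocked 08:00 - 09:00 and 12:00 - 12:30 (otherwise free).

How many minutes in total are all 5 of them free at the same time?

240

Alice free: 09:00-10:00, 12:30-14:00, 17:30-19:00 (invert busy blocks within the working day).
Priya free: 08:00-14:30, 15:00-15:30, 16:00-19:00 (invert busy blocks within the working day).
Kira free: 08:00-14:00, 16:00-19:00.
Freya free: 09:00-10:30, 11:00-14:00, 17:30-19:00 (invert busy blocks within the working day).
Sven free: 09:00-12:00, 12:30-19:00 (invert busy blocks within the working day).
Alice ∩ Priya: 09:00-10:00, 12:30-14:00, 17:30-19:00.
Alice ∩ Priya ∩ Kira: 09:00-10:00, 12:30-14:00, 17:30-19:00.
Alice ∩ Priya ∩ Kira ∩ Freya: 09:00-10:00, 12:30-14:00, 17:30-19:00.
Alice ∩ Priya ∩ Kira ∩ Freya ∩ Sven: 09:00-10:00, 12:30-14:00, 17:30-19:00.
So the common availability across everyone is 09:00-10:00, 12:30-14:00, 17:30-19:00.
Summing the common windows: 60 + 90 + 90 = 240 minutes.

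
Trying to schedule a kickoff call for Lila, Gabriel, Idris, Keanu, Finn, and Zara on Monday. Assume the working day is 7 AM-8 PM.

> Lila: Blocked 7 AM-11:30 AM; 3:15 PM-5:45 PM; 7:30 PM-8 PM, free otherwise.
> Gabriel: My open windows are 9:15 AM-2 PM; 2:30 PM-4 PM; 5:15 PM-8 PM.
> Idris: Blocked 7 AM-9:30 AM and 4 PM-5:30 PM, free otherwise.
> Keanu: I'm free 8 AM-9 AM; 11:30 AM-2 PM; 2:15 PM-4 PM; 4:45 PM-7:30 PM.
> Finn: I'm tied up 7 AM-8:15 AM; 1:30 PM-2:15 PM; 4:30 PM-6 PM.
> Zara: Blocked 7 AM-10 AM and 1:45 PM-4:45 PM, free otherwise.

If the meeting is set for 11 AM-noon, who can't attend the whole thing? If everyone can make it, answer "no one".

Lila free: 11:30-15:15, 17:45-19:30 (invert busy blocks within the working day).
Gabriel free: 09:15-14:00, 14:30-16:00, 17:15-20:00.
Idris free: 09:30-16:00, 17:30-20:00 (invert busy blocks within the working day).
Keanu free: 08:00-09:00, 11:30-14:00, 14:15-16:00, 16:45-19:30.
Finn free: 08:15-13:30, 14:15-16:30, 18:00-20:00 (invert busy blocks within the working day).
Zara free: 10:00-13:45, 16:45-20:00 (invert busy blocks within the working day).
Lila: not fully free for 11:00-12:00. Gabriel: free for 11:00-12:00. Idris: free for 11:00-12:00. Keanu: not fully free for 11:00-12:00. Finn: free for 11:00-12:00. Zara: free for 11:00-12:00.

Keanu, Lila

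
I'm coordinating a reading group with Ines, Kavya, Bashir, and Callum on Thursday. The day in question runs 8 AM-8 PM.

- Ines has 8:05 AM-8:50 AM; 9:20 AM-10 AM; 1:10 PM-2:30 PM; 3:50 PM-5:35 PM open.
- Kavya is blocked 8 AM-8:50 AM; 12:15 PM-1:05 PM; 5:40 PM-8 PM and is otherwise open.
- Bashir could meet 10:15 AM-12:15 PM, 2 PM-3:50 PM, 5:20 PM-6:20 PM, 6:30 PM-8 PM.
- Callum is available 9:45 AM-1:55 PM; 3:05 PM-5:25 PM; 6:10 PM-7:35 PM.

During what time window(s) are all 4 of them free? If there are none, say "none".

17:20-17:25

Ines free: 08:05-08:50, 09:20-10:00, 13:10-14:30, 15:50-17:35.
Kavya free: 08:50-12:15, 13:05-17:40 (invert busy blocks within the working day).
Bashir free: 10:15-12:15, 14:00-15:50, 17:20-18:20, 18:30-20:00.
Callum free: 09:45-13:55, 15:05-17:25, 18:10-19:35.
Ines ∩ Kavya: 09:20-10:00, 13:10-14:30, 15:50-17:35.
Ines ∩ Kavya ∩ Bashir: 14:00-14:30, 17:20-17:35.
Ines ∩ Kavya ∩ Bashir ∩ Callum: 17:20-17:25.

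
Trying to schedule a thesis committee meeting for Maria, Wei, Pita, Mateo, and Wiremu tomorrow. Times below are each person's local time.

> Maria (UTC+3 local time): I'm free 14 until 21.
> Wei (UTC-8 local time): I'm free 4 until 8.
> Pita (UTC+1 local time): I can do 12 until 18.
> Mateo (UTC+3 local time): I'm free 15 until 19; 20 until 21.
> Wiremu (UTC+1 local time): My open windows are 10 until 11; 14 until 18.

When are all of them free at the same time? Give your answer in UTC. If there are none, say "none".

13:00-16:00

Maria in UTC: 11:00-18:00 (subtract 3h to convert from UTC+3).
Wei in UTC: 12:00-16:00 (add 8h to convert from UTC-8).
Pita in UTC: 11:00-17:00 (subtract 1h to convert from UTC+1).
Mateo in UTC: 12:00-16:00, 17:00-18:00 (subtract 3h to convert from UTC+3).
Wiremu in UTC: 09:00-10:00, 13:00-17:00 (subtract 1h to convert from UTC+1).
Maria ∩ Wei: 12:00-16:00.
Maria ∩ Wei ∩ Pita: 12:00-16:00.
Maria ∩ Wei ∩ Pita ∩ Mateo: 12:00-16:00.
Maria ∩ Wei ∩ Pita ∩ Mateo ∩ Wiremu: 13:00-16:00.
Those are the intersection windows.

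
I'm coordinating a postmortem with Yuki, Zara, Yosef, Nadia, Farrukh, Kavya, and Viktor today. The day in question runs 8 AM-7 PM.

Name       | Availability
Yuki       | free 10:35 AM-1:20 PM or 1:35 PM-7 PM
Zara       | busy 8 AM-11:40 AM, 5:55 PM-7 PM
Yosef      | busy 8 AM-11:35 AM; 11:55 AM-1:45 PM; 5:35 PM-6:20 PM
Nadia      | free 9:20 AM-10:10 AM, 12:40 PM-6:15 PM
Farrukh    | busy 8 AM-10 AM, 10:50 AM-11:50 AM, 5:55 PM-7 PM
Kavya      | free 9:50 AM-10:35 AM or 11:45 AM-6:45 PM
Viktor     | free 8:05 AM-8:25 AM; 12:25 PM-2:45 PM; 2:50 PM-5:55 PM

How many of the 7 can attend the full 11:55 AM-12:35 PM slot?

Yuki free: 10:35-13:20, 13:35-19:00.
Zara free: 11:40-17:55 (invert busy blocks within the working day).
Yosef free: 11:35-11:55, 13:45-17:35, 18:20-19:00 (invert busy blocks within the working day).
Nadia free: 09:20-10:10, 12:40-18:15.
Farrukh free: 10:00-10:50, 11:50-17:55 (invert busy blocks within the working day).
Kavya free: 09:50-10:35, 11:45-18:45.
Viktor free: 08:05-08:25, 12:25-14:45, 14:50-17:55.
Yuki, Zara, Farrukh, and Kavya can make the full 11:55-12:35 slot — that's 4.

4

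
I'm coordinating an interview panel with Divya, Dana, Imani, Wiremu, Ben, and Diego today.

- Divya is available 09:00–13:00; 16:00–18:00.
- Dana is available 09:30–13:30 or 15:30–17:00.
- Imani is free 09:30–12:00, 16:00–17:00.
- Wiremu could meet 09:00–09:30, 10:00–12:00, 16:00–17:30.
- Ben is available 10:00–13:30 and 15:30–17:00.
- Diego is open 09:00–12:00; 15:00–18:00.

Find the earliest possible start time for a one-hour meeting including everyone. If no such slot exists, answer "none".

10:00

Divya ∩ Dana: 09:30-13:00, 16:00-17:00.
Divya ∩ Dana ∩ Imani: 09:30-12:00, 16:00-17:00.
Divya ∩ Dana ∩ Imani ∩ Wiremu: 10:00-12:00, 16:00-17:00.
Divya ∩ Dana ∩ Imani ∩ Wiremu ∩ Ben: 10:00-12:00, 16:00-17:00.
Divya ∩ Dana ∩ Imani ∩ Wiremu ∩ Ben ∩ Diego: 10:00-12:00, 16:00-17:00.
The first common window of at least 60 minutes is 10:00-12:00, so the earliest start is 10:00.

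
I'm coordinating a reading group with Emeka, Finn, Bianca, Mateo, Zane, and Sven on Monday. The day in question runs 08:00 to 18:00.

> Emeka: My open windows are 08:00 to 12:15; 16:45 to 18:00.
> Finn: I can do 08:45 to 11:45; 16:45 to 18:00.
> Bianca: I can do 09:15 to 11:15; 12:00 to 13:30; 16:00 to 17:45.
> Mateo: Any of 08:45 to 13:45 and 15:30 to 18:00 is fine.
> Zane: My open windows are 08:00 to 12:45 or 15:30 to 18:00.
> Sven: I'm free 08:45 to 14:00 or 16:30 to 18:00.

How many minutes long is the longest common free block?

120

Emeka ∩ Finn: 08:45-11:45, 16:45-18:00.
Emeka ∩ Finn ∩ Bianca: 09:15-11:15, 16:45-17:45.
Emeka ∩ Finn ∩ Bianca ∩ Mateo: 09:15-11:15, 16:45-17:45.
Emeka ∩ Finn ∩ Bianca ∩ Mateo ∩ Zane: 09:15-11:15, 16:45-17:45.
Emeka ∩ Finn ∩ Bianca ∩ Mateo ∩ Zane ∩ Sven: 09:15-11:15, 16:45-17:45.
Those are the intersection windows.
The longest is 09:15-11:15 at 120 minutes.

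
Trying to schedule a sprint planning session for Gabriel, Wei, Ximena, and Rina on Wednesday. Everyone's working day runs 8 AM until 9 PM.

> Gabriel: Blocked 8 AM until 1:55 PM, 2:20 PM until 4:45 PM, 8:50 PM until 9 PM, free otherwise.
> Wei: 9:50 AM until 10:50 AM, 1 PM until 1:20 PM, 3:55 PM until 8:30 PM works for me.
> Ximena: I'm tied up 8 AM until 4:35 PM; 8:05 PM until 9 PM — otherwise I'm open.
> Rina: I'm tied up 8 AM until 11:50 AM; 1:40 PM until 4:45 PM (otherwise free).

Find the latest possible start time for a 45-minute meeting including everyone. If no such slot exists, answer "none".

19:20

Gabriel free: 13:55-14:20, 16:45-20:50 (invert busy blocks within the working day).
Wei free: 09:50-10:50, 13:00-13:20, 15:55-20:30.
Ximena free: 16:35-20:05 (invert busy blocks within the working day).
Rina free: 11:50-13:40, 16:45-21:00 (invert busy blocks within the working day).
Gabriel ∩ Wei: 16:45-20:30.
Gabriel ∩ Wei ∩ Ximena: 16:45-20:05.
Gabriel ∩ Wei ∩ Ximena ∩ Rina: 16:45-20:05.
Those are the intersection windows.
The last common window of at least 45 minutes is 16:45-20:05; a 45-minute meeting can start as late as 19:20 and still end by 20:05.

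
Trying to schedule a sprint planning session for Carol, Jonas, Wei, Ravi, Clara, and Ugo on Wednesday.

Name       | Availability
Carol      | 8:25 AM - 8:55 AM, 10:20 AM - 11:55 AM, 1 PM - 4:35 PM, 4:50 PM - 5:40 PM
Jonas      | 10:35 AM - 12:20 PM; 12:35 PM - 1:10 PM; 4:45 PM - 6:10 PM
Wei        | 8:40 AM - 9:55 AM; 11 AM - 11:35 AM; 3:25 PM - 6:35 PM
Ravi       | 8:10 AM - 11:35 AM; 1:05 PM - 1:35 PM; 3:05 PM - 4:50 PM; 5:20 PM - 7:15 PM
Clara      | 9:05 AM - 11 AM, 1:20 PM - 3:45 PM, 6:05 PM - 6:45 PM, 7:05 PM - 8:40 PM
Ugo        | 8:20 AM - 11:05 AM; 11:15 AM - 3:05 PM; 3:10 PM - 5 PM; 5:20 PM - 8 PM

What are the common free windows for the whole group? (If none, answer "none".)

none

Carol ∩ Jonas: 10:35-11:55, 13:00-13:10, 16:50-17:40.
Carol ∩ Jonas ∩ Wei: 11:00-11:35, 16:50-17:40.
Carol ∩ Jonas ∩ Wei ∩ Ravi: 11:00-11:35, 17:20-17:40.
Carol ∩ Jonas ∩ Wei ∩ Ravi ∩ Clara: ∅.
Carol ∩ Jonas ∩ Wei ∩ Ravi ∩ Clara ∩ Ugo: ∅.
There is no time when everyone is free.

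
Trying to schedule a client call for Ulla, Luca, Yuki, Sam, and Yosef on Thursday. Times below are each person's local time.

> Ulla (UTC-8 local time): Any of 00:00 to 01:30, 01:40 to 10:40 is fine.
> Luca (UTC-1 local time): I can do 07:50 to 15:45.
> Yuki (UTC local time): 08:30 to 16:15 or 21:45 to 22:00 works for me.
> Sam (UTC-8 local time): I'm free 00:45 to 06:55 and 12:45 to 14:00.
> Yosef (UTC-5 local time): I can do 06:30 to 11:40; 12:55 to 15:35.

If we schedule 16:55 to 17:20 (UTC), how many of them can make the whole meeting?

Ulla in UTC: 08:00-09:30, 09:40-18:40 (add 8h to convert from UTC-8).
Luca in UTC: 08:50-16:45 (add 1h to convert from UTC-1).
Yuki in UTC: 08:30-16:15, 21:45-22:00.
Sam in UTC: 08:45-14:55, 20:45-22:00 (add 8h to convert from UTC-8).
Yosef in UTC: 11:30-16:40, 17:55-20:35 (add 5h to convert from UTC-5).
Ulla can make the full 16:55-17:20 slot — that's 1.

1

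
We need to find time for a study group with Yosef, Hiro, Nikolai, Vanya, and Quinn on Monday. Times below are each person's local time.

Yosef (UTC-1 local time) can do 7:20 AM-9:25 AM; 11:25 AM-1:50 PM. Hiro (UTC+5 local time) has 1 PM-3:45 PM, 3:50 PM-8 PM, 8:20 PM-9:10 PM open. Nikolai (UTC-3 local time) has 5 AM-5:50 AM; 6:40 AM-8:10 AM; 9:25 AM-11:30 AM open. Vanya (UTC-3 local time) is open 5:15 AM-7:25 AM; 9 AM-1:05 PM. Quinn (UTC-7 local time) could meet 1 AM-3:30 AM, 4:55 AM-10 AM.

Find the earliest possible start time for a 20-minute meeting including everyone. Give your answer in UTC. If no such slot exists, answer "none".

Yosef in UTC: 08:20-10:25, 12:25-14:50 (add 1h to convert from UTC-1).
Hiro in UTC: 08:00-10:45, 10:50-15:00, 15:20-16:10 (subtract 5h to convert from UTC+5).
Nikolai in UTC: 08:00-08:50, 09:40-11:10, 12:25-14:30 (add 3h to convert from UTC-3).
Vanya in UTC: 08:15-10:25, 12:00-16:05 (add 3h to convert from UTC-3).
Quinn in UTC: 08:00-10:30, 11:55-17:00 (add 7h to convert from UTC-7).
Yosef ∩ Hiro: 08:20-10:25, 12:25-14:50.
Yosef ∩ Hiro ∩ Nikolai: 08:20-08:50, 09:40-10:25, 12:25-14:30.
Yosef ∩ Hiro ∩ Nikolai ∩ Vanya: 08:20-08:50, 09:40-10:25, 12:25-14:30.
Yosef ∩ Hiro ∩ Nikolai ∩ Vanya ∩ Quinn: 08:20-08:50, 09:40-10:25, 12:25-14:30.
The first common window of at least 20 minutes is 08:20-08:50, so the earliest start is 08:20.

08:20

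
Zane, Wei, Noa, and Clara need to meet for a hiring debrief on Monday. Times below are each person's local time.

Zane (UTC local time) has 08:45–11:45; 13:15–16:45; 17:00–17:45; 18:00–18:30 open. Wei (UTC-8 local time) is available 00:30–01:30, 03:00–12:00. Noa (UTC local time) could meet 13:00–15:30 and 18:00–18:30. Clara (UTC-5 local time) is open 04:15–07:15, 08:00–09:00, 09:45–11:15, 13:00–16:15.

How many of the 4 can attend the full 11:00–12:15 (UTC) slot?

2

Zane in UTC: 08:45-11:45, 13:15-16:45, 17:00-17:45, 18:00-18:30.
Wei in UTC: 08:30-09:30, 11:00-20:00 (add 8h to convert from UTC-8).
Noa in UTC: 13:00-15:30, 18:00-18:30.
Clara in UTC: 09:15-12:15, 13:00-14:00, 14:45-16:15, 18:00-21:15 (add 5h to convert from UTC-5).
Wei and Clara can make the full 11:00-12:15 slot — that's 2.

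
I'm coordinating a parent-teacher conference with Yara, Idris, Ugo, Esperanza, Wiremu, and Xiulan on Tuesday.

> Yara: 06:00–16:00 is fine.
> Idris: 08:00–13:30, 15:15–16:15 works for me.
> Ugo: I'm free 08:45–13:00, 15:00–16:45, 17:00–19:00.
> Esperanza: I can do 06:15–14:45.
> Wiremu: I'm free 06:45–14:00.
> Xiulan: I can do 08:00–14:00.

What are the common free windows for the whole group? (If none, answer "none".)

08:45-13:00

Yara ∩ Idris: 08:00-13:30, 15:15-16:00.
Yara ∩ Idris ∩ Ugo: 08:45-13:00, 15:15-16:00.
Yara ∩ Idris ∩ Ugo ∩ Esperanza: 08:45-13:00.
Yara ∩ Idris ∩ Ugo ∩ Esperanza ∩ Wiremu: 08:45-13:00.
Yara ∩ Idris ∩ Ugo ∩ Esperanza ∩ Wiremu ∩ Xiulan: 08:45-13:00.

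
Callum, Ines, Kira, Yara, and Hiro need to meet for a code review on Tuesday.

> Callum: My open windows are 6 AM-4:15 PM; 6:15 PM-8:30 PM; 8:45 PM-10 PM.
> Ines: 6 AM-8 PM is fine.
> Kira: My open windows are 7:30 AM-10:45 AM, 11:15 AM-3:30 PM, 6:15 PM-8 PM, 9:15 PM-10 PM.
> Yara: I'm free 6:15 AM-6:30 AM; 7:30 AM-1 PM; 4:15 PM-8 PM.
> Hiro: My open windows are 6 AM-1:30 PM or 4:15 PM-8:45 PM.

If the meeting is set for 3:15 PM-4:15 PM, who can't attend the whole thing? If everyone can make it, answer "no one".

Callum: free for 15:15-16:15. Ines: free for 15:15-16:15. Kira: not fully free for 15:15-16:15. Yara: not fully free for 15:15-16:15. Hiro: not fully free for 15:15-16:15.

Hiro, Kira, Yara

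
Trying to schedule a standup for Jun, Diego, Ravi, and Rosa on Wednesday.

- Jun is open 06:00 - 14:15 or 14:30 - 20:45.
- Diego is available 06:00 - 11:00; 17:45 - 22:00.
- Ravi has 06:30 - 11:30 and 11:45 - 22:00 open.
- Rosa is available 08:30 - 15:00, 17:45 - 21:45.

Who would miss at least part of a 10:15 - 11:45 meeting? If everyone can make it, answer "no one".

Jun: free for 10:15-11:45. Diego: not fully free for 10:15-11:45. Ravi: not fully free for 10:15-11:45. Rosa: free for 10:15-11:45.

Diego, Ravi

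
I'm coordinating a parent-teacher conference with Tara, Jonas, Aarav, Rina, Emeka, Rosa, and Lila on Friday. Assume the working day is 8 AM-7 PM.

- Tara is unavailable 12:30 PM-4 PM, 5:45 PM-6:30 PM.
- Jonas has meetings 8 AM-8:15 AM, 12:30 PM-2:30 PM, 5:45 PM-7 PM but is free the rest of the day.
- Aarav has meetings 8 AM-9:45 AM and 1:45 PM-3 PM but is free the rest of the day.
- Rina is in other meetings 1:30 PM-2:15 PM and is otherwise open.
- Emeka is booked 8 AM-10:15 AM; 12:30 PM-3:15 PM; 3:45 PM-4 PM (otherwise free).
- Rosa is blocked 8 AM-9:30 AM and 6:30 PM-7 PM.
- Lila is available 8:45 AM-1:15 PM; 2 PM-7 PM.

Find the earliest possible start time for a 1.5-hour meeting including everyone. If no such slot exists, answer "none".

10:15

Tara free: 08:00-12:30, 16:00-17:45, 18:30-19:00 (invert busy blocks within the working day).
Jonas free: 08:15-12:30, 14:30-17:45 (invert busy blocks within the working day).
Aarav free: 09:45-13:45, 15:00-19:00 (invert busy blocks within the working day).
Rina free: 08:00-13:30, 14:15-19:00 (invert busy blocks within the working day).
Emeka free: 10:15-12:30, 15:15-15:45, 16:00-19:00 (invert busy blocks within the working day).
Rosa free: 09:30-18:30 (invert busy blocks within the working day).
Lila free: 08:45-13:15, 14:00-19:00.
Tara ∩ Jonas: 08:15-12:30, 16:00-17:45.
Tara ∩ Jonas ∩ Aarav: 09:45-12:30, 16:00-17:45.
Tara ∩ Jonas ∩ Aarav ∩ Rina: 09:45-12:30, 16:00-17:45.
Tara ∩ Jonas ∩ Aarav ∩ Rina ∩ Emeka: 10:15-12:30, 16:00-17:45.
Tara ∩ Jonas ∩ Aarav ∩ Rina ∩ Emeka ∩ Rosa: 10:15-12:30, 16:00-17:45.
Tara ∩ Jonas ∩ Aarav ∩ Rina ∩ Emeka ∩ Rosa ∩ Lila: 10:15-12:30, 16:00-17:45.
Those are the intersection windows.
The first common window of at least 90 minutes is 10:15-12:30, so the earliest start is 10:15.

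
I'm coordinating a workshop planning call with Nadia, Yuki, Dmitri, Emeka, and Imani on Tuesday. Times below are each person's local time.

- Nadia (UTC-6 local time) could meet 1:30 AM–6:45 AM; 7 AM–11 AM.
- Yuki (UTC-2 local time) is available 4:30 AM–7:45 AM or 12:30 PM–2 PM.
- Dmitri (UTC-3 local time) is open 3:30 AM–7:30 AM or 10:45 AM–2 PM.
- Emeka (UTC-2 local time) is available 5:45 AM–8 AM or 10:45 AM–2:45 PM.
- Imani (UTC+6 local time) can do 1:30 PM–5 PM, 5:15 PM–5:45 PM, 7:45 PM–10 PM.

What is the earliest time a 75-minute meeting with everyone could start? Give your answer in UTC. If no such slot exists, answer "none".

Nadia in UTC: 07:30-12:45, 13:00-17:00 (add 6h to convert from UTC-6).
Yuki in UTC: 06:30-09:45, 14:30-16:00 (add 2h to convert from UTC-2).
Dmitri in UTC: 06:30-10:30, 13:45-17:00 (add 3h to convert from UTC-3).
Emeka in UTC: 07:45-10:00, 12:45-16:45 (add 2h to convert from UTC-2).
Imani in UTC: 07:30-11:00, 11:15-11:45, 13:45-16:00 (subtract 6h to convert from UTC+6).
Nadia ∩ Yuki: 07:30-09:45, 14:30-16:00.
Nadia ∩ Yuki ∩ Dmitri: 07:30-09:45, 14:30-16:00.
Nadia ∩ Yuki ∩ Dmitri ∩ Emeka: 07:45-09:45, 14:30-16:00.
Nadia ∩ Yuki ∩ Dmitri ∩ Emeka ∩ Imani: 07:45-09:45, 14:30-16:00.
The first common window of at least 75 minutes is 07:45-09:45, so the earliest start is 07:45.

07:45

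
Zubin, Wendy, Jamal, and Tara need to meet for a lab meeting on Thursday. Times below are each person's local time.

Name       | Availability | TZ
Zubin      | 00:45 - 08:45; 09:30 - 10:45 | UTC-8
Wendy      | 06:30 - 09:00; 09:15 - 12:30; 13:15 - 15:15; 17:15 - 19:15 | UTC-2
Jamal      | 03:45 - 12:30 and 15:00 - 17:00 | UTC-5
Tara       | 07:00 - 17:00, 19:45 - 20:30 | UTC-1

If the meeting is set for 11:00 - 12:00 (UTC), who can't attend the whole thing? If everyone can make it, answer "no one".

Wendy

Zubin in UTC: 08:45-16:45, 17:30-18:45 (add 8h to convert from UTC-8).
Wendy in UTC: 08:30-11:00, 11:15-14:30, 15:15-17:15, 19:15-21:15 (add 2h to convert from UTC-2).
Jamal in UTC: 08:45-17:30, 20:00-22:00 (add 5h to convert from UTC-5).
Tara in UTC: 08:00-18:00, 20:45-21:30 (add 1h to convert from UTC-1).
Zubin: free for 11:00-12:00. Wendy: not fully free for 11:00-12:00. Jamal: free for 11:00-12:00. Tara: free for 11:00-12:00.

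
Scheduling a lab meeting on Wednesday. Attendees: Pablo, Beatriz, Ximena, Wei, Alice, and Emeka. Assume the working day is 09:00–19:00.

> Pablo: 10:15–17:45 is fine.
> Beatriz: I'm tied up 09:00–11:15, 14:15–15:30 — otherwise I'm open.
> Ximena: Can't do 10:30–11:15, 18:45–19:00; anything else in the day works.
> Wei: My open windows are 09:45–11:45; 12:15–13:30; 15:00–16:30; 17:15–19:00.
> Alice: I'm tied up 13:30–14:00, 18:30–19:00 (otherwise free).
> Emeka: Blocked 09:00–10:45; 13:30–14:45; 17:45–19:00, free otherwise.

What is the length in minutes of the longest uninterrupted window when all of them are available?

Pablo free: 10:15-17:45.
Beatriz free: 11:15-14:15, 15:30-19:00 (invert busy blocks within the working day).
Ximena free: 09:00-10:30, 11:15-18:45 (invert busy blocks within the working day).
Wei free: 09:45-11:45, 12:15-13:30, 15:00-16:30, 17:15-19:00.
Alice free: 09:00-13:30, 14:00-18:30 (invert busy blocks within the working day).
Emeka free: 10:45-13:30, 14:45-17:45 (invert busy blocks within the working day).
Pablo ∩ Beatriz: 11:15-14:15, 15:30-17:45.
Pablo ∩ Beatriz ∩ Ximena: 11:15-14:15, 15:30-17:45.
Pablo ∩ Beatriz ∩ Ximena ∩ Wei: 11:15-11:45, 12:15-13:30, 15:30-16:30, 17:15-17:45.
Pablo ∩ Beatriz ∩ Ximena ∩ Wei ∩ Alice: 11:15-11:45, 12:15-13:30, 15:30-16:30, 17:15-17:45.
Pablo ∩ Beatriz ∩ Ximena ∩ Wei ∩ Alice ∩ Emeka: 11:15-11:45, 12:15-13:30, 15:30-16:30, 17:15-17:45.
The longest is 12:15-13:30 at 75 minutes.

75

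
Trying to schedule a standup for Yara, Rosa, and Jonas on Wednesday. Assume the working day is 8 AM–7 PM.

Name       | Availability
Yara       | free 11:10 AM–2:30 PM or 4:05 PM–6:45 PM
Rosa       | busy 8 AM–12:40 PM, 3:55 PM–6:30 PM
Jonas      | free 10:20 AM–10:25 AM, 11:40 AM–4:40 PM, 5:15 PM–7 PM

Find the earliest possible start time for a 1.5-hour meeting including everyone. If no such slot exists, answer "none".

Yara free: 11:10-14:30, 16:05-18:45.
Rosa free: 12:40-15:55, 18:30-19:00 (invert busy blocks within the working day).
Jonas free: 10:20-10:25, 11:40-16:40, 17:15-19:00.
Yara ∩ Rosa: 12:40-14:30, 18:30-18:45.
Yara ∩ Rosa ∩ Jonas: 12:40-14:30, 18:30-18:45.
So the common availability across everyone is 12:40-14:30, 18:30-18:45.
The first common window of at least 90 minutes is 12:40-14:30, so the earliest start is 12:40.

12:40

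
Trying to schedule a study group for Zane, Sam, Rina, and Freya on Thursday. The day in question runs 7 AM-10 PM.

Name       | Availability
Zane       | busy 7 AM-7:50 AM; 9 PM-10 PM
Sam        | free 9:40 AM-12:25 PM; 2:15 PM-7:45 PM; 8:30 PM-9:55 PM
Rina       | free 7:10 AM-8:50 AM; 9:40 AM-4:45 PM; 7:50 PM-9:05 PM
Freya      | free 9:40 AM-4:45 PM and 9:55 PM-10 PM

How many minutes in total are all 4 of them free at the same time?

Zane free: 07:50-21:00 (invert busy blocks within the working day).
Sam free: 09:40-12:25, 14:15-19:45, 20:30-21:55.
Rina free: 07:10-08:50, 09:40-16:45, 19:50-21:05.
Freya free: 09:40-16:45, 21:55-22:00.
Zane ∩ Sam: 09:40-12:25, 14:15-19:45, 20:30-21:00.
Zane ∩ Sam ∩ Rina: 09:40-12:25, 14:15-16:45, 20:30-21:00.
Zane ∩ Sam ∩ Rina ∩ Freya: 09:40-12:25, 14:15-16:45.
So the common availability across everyone is 09:40-12:25, 14:15-16:45.
Summing the common windows: 165 + 150 = 315 minutes.

315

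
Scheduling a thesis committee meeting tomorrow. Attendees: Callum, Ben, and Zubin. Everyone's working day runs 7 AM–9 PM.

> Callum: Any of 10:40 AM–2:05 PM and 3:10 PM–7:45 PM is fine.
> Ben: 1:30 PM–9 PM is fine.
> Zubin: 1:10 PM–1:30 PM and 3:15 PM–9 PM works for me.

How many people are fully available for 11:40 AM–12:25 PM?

Callum can make the full 11:40-12:25 slot — that's 1.

1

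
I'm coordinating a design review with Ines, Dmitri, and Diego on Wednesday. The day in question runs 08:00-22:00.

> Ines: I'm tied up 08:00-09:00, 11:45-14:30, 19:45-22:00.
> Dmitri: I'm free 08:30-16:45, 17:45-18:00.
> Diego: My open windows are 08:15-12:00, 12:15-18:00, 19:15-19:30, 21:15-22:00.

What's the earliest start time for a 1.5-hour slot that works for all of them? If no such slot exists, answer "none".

09:00

Ines free: 09:00-11:45, 14:30-19:45 (invert busy blocks within the working day).
Dmitri free: 08:30-16:45, 17:45-18:00.
Diego free: 08:15-12:00, 12:15-18:00, 19:15-19:30, 21:15-22:00.
Ines ∩ Dmitri: 09:00-11:45, 14:30-16:45, 17:45-18:00.
Ines ∩ Dmitri ∩ Diego: 09:00-11:45, 14:30-16:45, 17:45-18:00.
The first common window of at least 90 minutes is 09:00-11:45, so the earliest start is 09:00.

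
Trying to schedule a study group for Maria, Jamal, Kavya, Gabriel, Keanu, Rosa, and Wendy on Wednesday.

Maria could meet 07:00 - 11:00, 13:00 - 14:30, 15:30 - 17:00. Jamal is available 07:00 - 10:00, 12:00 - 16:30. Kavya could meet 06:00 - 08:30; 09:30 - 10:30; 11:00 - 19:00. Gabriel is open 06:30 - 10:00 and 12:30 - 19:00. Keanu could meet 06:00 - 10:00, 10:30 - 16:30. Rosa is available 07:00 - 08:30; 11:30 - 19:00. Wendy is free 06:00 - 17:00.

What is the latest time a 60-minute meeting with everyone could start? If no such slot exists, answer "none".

15:30

Maria ∩ Jamal: 07:00-10:00, 13:00-14:30, 15:30-16:30.
Maria ∩ Jamal ∩ Kavya: 07:00-08:30, 09:30-10:00, 13:00-14:30, 15:30-16:30.
Maria ∩ Jamal ∩ Kavya ∩ Gabriel: 07:00-08:30, 09:30-10:00, 13:00-14:30, 15:30-16:30.
Maria ∩ Jamal ∩ Kavya ∩ Gabriel ∩ Keanu: 07:00-08:30, 09:30-10:00, 13:00-14:30, 15:30-16:30.
Maria ∩ Jamal ∩ Kavya ∩ Gabriel ∩ Keanu ∩ Rosa: 07:00-08:30, 13:00-14:30, 15:30-16:30.
Maria ∩ Jamal ∩ Kavya ∩ Gabriel ∩ Keanu ∩ Rosa ∩ Wendy: 07:00-08:30, 13:00-14:30, 15:30-16:30.
The last common window of at least 60 minutes is 15:30-16:30; a 60-minute meeting can start as late as 15:30 and still end by 16:30.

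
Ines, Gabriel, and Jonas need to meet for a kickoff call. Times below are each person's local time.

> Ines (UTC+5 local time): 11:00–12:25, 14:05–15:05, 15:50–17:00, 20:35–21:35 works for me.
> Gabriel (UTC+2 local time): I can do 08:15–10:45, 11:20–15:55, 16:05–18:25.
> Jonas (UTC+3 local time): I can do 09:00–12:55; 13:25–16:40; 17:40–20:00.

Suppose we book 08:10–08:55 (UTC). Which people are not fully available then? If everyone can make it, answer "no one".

Gabriel, Ines

Ines in UTC: 06:00-07:25, 09:05-10:05, 10:50-12:00, 15:35-16:35 (subtract 5h to convert from UTC+5).
Gabriel in UTC: 06:15-08:45, 09:20-13:55, 14:05-16:25 (subtract 2h to convert from UTC+2).
Jonas in UTC: 06:00-09:55, 10:25-13:40, 14:40-17:00 (subtract 3h to convert from UTC+3).
Ines: not fully free for 08:10-08:55. Gabriel: not fully free for 08:10-08:55. Jonas: free for 08:10-08:55.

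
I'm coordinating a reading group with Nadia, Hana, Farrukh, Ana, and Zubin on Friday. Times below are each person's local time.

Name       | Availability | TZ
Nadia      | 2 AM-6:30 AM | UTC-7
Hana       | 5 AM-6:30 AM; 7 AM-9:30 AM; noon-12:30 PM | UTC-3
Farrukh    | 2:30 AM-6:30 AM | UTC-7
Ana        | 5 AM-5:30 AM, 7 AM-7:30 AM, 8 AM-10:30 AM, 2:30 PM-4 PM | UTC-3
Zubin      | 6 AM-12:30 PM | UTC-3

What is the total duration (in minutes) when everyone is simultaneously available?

120

Nadia in UTC: 09:00-13:30 (add 7h to convert from UTC-7).
Hana in UTC: 08:00-09:30, 10:00-12:30, 15:00-15:30 (add 3h to convert from UTC-3).
Farrukh in UTC: 09:30-13:30 (add 7h to convert from UTC-7).
Ana in UTC: 08:00-08:30, 10:00-10:30, 11:00-13:30, 17:30-19:00 (add 3h to convert from UTC-3).
Zubin in UTC: 09:00-15:30 (add 3h to convert from UTC-3).
Nadia ∩ Hana: 09:00-09:30, 10:00-12:30.
Nadia ∩ Hana ∩ Farrukh: 10:00-12:30.
Nadia ∩ Hana ∩ Farrukh ∩ Ana: 10:00-10:30, 11:00-12:30.
Nadia ∩ Hana ∩ Farrukh ∩ Ana ∩ Zubin: 10:00-10:30, 11:00-12:30.
Summing the common windows: 30 + 90 = 120 minutes.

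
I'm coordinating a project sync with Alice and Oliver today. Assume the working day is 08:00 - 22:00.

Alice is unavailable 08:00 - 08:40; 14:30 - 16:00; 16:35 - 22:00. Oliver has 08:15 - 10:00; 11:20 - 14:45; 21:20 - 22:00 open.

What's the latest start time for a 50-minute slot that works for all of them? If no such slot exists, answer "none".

Alice free: 08:40-14:30, 16:00-16:35 (invert busy blocks within the working day).
Oliver free: 08:15-10:00, 11:20-14:45, 21:20-22:00.
Alice ∩ Oliver: 08:40-10:00, 11:20-14:30.
The last common window of at least 50 minutes is 11:20-14:30; a 50-minute meeting can start as late as 13:40 and still end by 14:30.

13:40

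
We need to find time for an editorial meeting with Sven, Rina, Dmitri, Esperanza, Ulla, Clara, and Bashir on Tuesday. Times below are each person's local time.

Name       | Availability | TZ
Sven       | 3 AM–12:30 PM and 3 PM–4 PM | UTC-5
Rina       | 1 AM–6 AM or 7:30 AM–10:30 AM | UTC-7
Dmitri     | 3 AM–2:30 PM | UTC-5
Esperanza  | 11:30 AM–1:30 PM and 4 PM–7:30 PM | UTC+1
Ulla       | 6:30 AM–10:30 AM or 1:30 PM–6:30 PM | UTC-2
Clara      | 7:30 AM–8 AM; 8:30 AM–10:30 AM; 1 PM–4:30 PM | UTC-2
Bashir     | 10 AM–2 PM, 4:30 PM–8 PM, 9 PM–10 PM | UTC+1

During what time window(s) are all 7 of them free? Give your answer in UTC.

10:30-12:30, 15:30-17:30

Sven in UTC: 08:00-17:30, 20:00-21:00 (add 5h to convert from UTC-5).
Rina in UTC: 08:00-13:00, 14:30-17:30 (add 7h to convert from UTC-7).
Dmitri in UTC: 08:00-19:30 (add 5h to convert from UTC-5).
Esperanza in UTC: 10:30-12:30, 15:00-18:30 (subtract 1h to convert from UTC+1).
Ulla in UTC: 08:30-12:30, 15:30-20:30 (add 2h to convert from UTC-2).
Clara in UTC: 09:30-10:00, 10:30-12:30, 15:00-18:30 (add 2h to convert from UTC-2).
Bashir in UTC: 09:00-13:00, 15:30-19:00, 20:00-21:00 (subtract 1h to convert from UTC+1).
Sven ∩ Rina: 08:00-13:00, 14:30-17:30.
Sven ∩ Rina ∩ Dmitri: 08:00-13:00, 14:30-17:30.
Sven ∩ Rina ∩ Dmitri ∩ Esperanza: 10:30-12:30, 15:00-17:30.
Sven ∩ Rina ∩ Dmitri ∩ Esperanza ∩ Ulla: 10:30-12:30, 15:30-17:30.
Sven ∩ Rina ∩ Dmitri ∩ Esperanza ∩ Ulla ∩ Clara: 10:30-12:30, 15:30-17:30.
Sven ∩ Rina ∩ Dmitri ∩ Esperanza ∩ Ulla ∩ Clara ∩ Bashir: 10:30-12:30, 15:30-17:30.
Those are the intersection windows.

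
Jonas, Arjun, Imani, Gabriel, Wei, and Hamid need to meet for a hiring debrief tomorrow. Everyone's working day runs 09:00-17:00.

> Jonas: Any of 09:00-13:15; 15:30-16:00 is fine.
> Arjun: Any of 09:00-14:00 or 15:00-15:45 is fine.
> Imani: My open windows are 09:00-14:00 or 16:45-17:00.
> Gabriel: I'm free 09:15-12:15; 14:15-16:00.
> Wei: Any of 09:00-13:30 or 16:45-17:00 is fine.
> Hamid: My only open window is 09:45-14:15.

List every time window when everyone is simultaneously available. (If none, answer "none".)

09:45-12:15

Jonas ∩ Arjun: 09:00-13:15, 15:30-15:45.
Jonas ∩ Arjun ∩ Imani: 09:00-13:15.
Jonas ∩ Arjun ∩ Imani ∩ Gabriel: 09:15-12:15.
Jonas ∩ Arjun ∩ Imani ∩ Gabriel ∩ Wei: 09:15-12:15.
Jonas ∩ Arjun ∩ Imani ∩ Gabriel ∩ Wei ∩ Hamid: 09:45-12:15.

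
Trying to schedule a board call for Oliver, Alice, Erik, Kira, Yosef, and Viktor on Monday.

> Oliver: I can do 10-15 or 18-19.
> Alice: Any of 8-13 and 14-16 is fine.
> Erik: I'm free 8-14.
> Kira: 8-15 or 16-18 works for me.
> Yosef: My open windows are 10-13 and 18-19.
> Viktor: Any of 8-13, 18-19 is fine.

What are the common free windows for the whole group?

10:00-13:00

Oliver ∩ Alice: 10:00-13:00, 14:00-15:00.
Oliver ∩ Alice ∩ Erik: 10:00-13:00.
Oliver ∩ Alice ∩ Erik ∩ Kira: 10:00-13:00.
Oliver ∩ Alice ∩ Erik ∩ Kira ∩ Yosef: 10:00-13:00.
Oliver ∩ Alice ∩ Erik ∩ Kira ∩ Yosef ∩ Viktor: 10:00-13:00.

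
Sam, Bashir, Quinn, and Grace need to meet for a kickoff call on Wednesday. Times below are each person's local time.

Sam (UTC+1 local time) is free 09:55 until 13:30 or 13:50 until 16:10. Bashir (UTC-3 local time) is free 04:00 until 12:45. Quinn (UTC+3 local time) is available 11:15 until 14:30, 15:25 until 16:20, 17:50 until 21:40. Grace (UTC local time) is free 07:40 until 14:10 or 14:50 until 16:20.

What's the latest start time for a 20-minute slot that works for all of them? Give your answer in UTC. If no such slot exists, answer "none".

Sam in UTC: 08:55-12:30, 12:50-15:10 (subtract 1h to convert from UTC+1).
Bashir in UTC: 07:00-15:45 (add 3h to convert from UTC-3).
Quinn in UTC: 08:15-11:30, 12:25-13:20, 14:50-18:40 (subtract 3h to convert from UTC+3).
Grace in UTC: 07:40-14:10, 14:50-16:20.
Sam ∩ Bashir: 08:55-12:30, 12:50-15:10.
Sam ∩ Bashir ∩ Quinn: 08:55-11:30, 12:25-12:30, 12:50-13:20, 14:50-15:10.
Sam ∩ Bashir ∩ Quinn ∩ Grace: 08:55-11:30, 12:25-12:30, 12:50-13:20, 14:50-15:10.
The last common window of at least 20 minutes is 14:50-15:10; a 20-minute meeting can start as late as 14:50 and still end by 15:10.

14:50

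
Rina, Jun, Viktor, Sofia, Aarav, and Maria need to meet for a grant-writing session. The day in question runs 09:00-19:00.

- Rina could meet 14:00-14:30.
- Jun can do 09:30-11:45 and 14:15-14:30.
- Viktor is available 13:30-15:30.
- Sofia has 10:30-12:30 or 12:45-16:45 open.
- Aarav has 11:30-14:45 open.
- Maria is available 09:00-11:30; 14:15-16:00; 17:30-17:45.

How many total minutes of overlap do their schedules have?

Rina ∩ Jun: 14:15-14:30.
Rina ∩ Jun ∩ Viktor: 14:15-14:30.
Rina ∩ Jun ∩ Viktor ∩ Sofia: 14:15-14:30.
Rina ∩ Jun ∩ Viktor ∩ Sofia ∩ Aarav: 14:15-14:30.
Rina ∩ Jun ∩ Viktor ∩ Sofia ∩ Aarav ∩ Maria: 14:15-14:30.
That's a single block of 15 minutes.

15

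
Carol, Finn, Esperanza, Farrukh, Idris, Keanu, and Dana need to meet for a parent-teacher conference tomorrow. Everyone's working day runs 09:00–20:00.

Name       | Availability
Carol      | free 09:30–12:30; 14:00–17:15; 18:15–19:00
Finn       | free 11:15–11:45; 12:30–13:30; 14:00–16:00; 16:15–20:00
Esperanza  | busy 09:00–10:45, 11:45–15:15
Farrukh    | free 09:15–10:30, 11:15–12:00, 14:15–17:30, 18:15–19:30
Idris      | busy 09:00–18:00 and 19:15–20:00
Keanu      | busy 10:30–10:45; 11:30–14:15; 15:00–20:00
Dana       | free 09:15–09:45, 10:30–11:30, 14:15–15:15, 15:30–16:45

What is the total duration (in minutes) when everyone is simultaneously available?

Carol free: 09:30-12:30, 14:00-17:15, 18:15-19:00.
Finn free: 11:15-11:45, 12:30-13:30, 14:00-16:00, 16:15-20:00.
Esperanza free: 10:45-11:45, 15:15-20:00 (invert busy blocks within the working day).
Farrukh free: 09:15-10:30, 11:15-12:00, 14:15-17:30, 18:15-19:30.
Idris free: 18:00-19:15 (invert busy blocks within the working day).
Keanu free: 09:00-10:30, 10:45-11:30, 14:15-15:00 (invert busy blocks within the working day).
Dana free: 09:15-09:45, 10:30-11:30, 14:15-15:15, 15:30-16:45.
Carol ∩ Finn: 11:15-11:45, 14:00-16:00, 16:15-17:15, 18:15-19:00.
Carol ∩ Finn ∩ Esperanza: 11:15-11:45, 15:15-16:00, 16:15-17:15, 18:15-19:00.
Carol ∩ Finn ∩ Esperanza ∩ Farrukh: 11:15-11:45, 15:15-16:00, 16:15-17:15, 18:15-19:00.
Carol ∩ Finn ∩ Esperanza ∩ Farrukh ∩ Idris: 18:15-19:00.
Carol ∩ Finn ∩ Esperanza ∩ Farrukh ∩ Idris ∩ Keanu: ∅.
Carol ∩ Finn ∩ Esperanza ∩ Farrukh ∩ Idris ∩ Keanu ∩ Dana: ∅.
There is no time when everyone is free.
There is no common window, so the total is 0 minutes.

0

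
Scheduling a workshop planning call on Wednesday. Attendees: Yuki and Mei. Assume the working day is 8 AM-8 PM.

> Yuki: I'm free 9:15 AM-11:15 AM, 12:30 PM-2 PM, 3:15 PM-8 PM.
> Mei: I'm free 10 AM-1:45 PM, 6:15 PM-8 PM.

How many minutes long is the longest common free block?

Yuki ∩ Mei: 10:00-11:15, 12:30-13:45, 18:15-20:00.
The longest is 18:15-20:00 at 105 minutes.

105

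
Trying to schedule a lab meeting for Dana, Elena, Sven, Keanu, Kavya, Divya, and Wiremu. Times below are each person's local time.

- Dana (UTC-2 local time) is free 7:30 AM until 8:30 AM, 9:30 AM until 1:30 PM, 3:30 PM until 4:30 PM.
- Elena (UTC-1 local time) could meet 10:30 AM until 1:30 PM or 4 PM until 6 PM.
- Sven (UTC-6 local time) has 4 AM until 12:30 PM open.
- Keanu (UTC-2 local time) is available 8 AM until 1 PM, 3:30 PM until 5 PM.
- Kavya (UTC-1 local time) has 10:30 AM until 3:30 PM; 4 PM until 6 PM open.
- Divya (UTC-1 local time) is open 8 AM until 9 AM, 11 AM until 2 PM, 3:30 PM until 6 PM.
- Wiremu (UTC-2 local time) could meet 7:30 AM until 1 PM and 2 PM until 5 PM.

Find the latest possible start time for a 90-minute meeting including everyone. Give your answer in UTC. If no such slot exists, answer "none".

13:00

Dana in UTC: 09:30-10:30, 11:30-15:30, 17:30-18:30 (add 2h to convert from UTC-2).
Elena in UTC: 11:30-14:30, 17:00-19:00 (add 1h to convert from UTC-1).
Sven in UTC: 10:00-18:30 (add 6h to convert from UTC-6).
Keanu in UTC: 10:00-15:00, 17:30-19:00 (add 2h to convert from UTC-2).
Kavya in UTC: 11:30-16:30, 17:00-19:00 (add 1h to convert from UTC-1).
Divya in UTC: 09:00-10:00, 12:00-15:00, 16:30-19:00 (add 1h to convert from UTC-1).
Wiremu in UTC: 09:30-15:00, 16:00-19:00 (add 2h to convert from UTC-2).
Dana ∩ Elena: 11:30-14:30, 17:30-18:30.
Dana ∩ Elena ∩ Sven: 11:30-14:30, 17:30-18:30.
Dana ∩ Elena ∩ Sven ∩ Keanu: 11:30-14:30, 17:30-18:30.
Dana ∩ Elena ∩ Sven ∩ Keanu ∩ Kavya: 11:30-14:30, 17:30-18:30.
Dana ∩ Elena ∩ Sven ∩ Keanu ∩ Kavya ∩ Divya: 12:00-14:30, 17:30-18:30.
Dana ∩ Elena ∩ Sven ∩ Keanu ∩ Kavya ∩ Divya ∩ Wiremu: 12:00-14:30, 17:30-18:30.
Those are the intersection windows.
The last common window of at least 90 minutes is 12:00-14:30; a 90-minute meeting can start as late as 13:00 and still end by 14:30.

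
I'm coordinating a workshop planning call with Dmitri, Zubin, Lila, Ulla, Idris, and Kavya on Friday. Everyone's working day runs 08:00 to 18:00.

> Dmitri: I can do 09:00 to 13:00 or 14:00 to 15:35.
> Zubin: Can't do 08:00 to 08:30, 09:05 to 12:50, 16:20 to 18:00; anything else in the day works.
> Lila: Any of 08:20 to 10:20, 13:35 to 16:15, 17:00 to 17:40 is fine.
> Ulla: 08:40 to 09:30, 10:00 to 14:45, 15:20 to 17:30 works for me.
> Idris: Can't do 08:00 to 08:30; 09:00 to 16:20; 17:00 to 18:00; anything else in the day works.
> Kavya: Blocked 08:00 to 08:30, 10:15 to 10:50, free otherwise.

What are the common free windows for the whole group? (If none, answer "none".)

none

Dmitri free: 09:00-13:00, 14:00-15:35.
Zubin free: 08:30-09:05, 12:50-16:20 (invert busy blocks within the working day).
Lila free: 08:20-10:20, 13:35-16:15, 17:00-17:40.
Ulla free: 08:40-09:30, 10:00-14:45, 15:20-17:30.
Idris free: 08:30-09:00, 16:20-17:00 (invert busy blocks within the working day).
Kavya free: 08:30-10:15, 10:50-18:00 (invert busy blocks within the working day).
Dmitri ∩ Zubin: 09:00-09:05, 12:50-13:00, 14:00-15:35.
Dmitri ∩ Zubin ∩ Lila: 09:00-09:05, 14:00-15:35.
Dmitri ∩ Zubin ∩ Lila ∩ Ulla: 09:00-09:05, 14:00-14:45, 15:20-15:35.
Dmitri ∩ Zubin ∩ Lila ∩ Ulla ∩ Idris: ∅.
Dmitri ∩ Zubin ∩ Lila ∩ Ulla ∩ Idris ∩ Kavya: ∅.
There is no time when everyone is free.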